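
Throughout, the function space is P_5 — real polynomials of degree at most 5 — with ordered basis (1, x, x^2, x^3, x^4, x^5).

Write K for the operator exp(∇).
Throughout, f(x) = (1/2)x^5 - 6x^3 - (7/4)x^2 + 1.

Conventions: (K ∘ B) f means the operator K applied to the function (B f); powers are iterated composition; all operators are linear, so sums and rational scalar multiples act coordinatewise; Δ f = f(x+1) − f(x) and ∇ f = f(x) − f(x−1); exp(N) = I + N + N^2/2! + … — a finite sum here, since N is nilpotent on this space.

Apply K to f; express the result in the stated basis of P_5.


the result is g(x) = (1/2)x^5 + (5/2)x^4 - 6x^3 - (99/4)x^2 - x + 8

order-1 term: (5/2)x^4 - 5x^3 - 13x^2 + 12x - 15/4
order-2 term: 5x^3 - 15x^2 - (1/2)x + 35/4
order-3 term: 5x^2 - 15x + 13/2
order-4 term: (5/2)x - 5
order-5 term: 1/2
the series for exp(∇) f terminates at order 5
exp(∇) f = (1/2)x^5 + (5/2)x^4 - 6x^3 - (99/4)x^2 - x + 8


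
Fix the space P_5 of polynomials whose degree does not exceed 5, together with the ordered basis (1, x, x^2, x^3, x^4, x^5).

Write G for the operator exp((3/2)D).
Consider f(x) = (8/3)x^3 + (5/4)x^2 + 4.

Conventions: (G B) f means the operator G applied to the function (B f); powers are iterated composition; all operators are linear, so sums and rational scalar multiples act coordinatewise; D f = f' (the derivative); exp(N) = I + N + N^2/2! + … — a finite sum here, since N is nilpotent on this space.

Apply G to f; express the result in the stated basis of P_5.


order-1 term: 12x^2 + (15/4)x
order-2 term: 18x + 45/16
order-3 term: 9
the series for exp((3/2)D) f terminates at order 3
exp((3/2)D) f = (8/3)x^3 + (53/4)x^2 + (87/4)x + 253/16

g(x) = (8/3)x^3 + (53/4)x^2 + (87/4)x + 253/16


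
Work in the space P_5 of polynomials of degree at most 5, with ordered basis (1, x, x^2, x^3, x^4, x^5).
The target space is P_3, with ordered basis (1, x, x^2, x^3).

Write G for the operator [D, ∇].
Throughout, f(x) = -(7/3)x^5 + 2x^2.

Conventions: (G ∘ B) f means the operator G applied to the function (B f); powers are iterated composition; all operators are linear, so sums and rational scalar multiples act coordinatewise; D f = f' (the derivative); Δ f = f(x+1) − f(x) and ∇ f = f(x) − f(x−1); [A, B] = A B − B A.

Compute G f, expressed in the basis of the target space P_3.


∇ f = -(35/3)x^4 + (70/3)x^3 - (70/3)x^2 + (47/3)x - 13/3
D ∇ f = -(140/3)x^3 + 70x^2 - (140/3)x + 47/3
D f = -(35/3)x^4 + 4x
∇ D f = -(140/3)x^3 + 70x^2 - (140/3)x + 47/3
[D, ∇] f = 0

g(x) = 0


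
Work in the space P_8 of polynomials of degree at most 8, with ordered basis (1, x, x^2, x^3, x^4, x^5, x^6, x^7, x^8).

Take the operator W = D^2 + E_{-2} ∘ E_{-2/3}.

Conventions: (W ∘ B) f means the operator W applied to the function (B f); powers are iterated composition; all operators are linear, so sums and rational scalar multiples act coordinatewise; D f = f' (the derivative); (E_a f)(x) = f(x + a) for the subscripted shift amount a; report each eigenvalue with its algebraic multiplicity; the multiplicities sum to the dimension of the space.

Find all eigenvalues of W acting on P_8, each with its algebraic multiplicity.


image of 1: 1
image of x: x - 8/3
image of x^2: x^2 - (16/3)x + 82/9
image of x^3: x^3 - 8x^2 + (82/3)x - 512/27
image of x^4: x^4 - (32/3)x^3 + (164/3)x^2 - (2048/27)x + 4096/81
image of x^5: x^5 - (40/3)x^4 + (820/9)x^3 - (5120/27)x^2 + (20480/81)x - 32768/243
image of x^6: x^6 - 16x^5 + (410/3)x^4 - (10240/27)x^3 + (20480/27)x^2 - (65536/81)x + 262144/729
image of x^7: x^7 - (56/3)x^6 + (574/3)x^5 - (17920/27)x^4 + (143360/81)x^3 - (229376/81)x^2 + (1835008/729)x - 2097152/2187
image of x^8: x^8 - (64/3)x^7 + (2296/9)x^6 - (28672/27)x^5 + (286720/81)x^4 - (1835008/243)x^3 + (7340032/729)x^2 - (16777216/2187)x + 16777216/6561
the matrix is upper triangular; its diagonal is (1, 1, 1, 1, 1, 1, 1, 1, 1)
for a triangular matrix the eigenvalues are the diagonal entries, with algebraic multiplicity their repetition count

λ = 1 (multiplicity 9)


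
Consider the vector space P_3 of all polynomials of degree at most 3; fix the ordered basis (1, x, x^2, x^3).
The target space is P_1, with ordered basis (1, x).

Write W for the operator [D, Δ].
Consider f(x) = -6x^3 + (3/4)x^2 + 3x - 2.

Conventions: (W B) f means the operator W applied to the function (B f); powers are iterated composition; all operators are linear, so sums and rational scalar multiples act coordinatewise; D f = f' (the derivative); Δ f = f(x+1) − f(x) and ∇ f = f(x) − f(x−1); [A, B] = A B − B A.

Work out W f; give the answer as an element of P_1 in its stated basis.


Δ f = -18x^2 - (33/2)x - 9/4
D Δ f = -36x - 33/2
D f = -18x^2 + (3/2)x + 3
Δ D f = -36x - 33/2
[D, Δ] f = 0

g(x) = 0


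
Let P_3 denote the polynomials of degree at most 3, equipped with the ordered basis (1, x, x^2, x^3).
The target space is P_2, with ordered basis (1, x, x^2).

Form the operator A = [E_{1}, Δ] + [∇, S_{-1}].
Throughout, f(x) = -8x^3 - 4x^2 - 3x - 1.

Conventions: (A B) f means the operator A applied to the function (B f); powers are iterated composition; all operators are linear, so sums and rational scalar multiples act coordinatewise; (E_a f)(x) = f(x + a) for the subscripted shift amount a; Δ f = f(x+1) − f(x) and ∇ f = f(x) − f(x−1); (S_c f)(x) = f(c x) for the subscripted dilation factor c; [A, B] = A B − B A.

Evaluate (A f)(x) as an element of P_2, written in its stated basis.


Δ f = -24x^2 - 32x - 15
E_{1} Δ f = -24x^2 - 80x - 71
E_{1} f = -8x^3 - 28x^2 - 35x - 16
Δ E_{1} f = -24x^2 - 80x - 71
[E_{1}, Δ] f = 0
S_{-1} f = 8x^3 - 4x^2 + 3x - 1
∇ S_{-1} f = 24x^2 - 32x + 15
∇ f = -24x^2 + 16x - 7
S_{-1} ∇ f = -24x^2 - 16x - 7
[∇, S_{-1}] f = 48x^2 - 16x + 22
([E_{1}, Δ] + [∇, S_{-1}]) f = 48x^2 - 16x + 22

the result is g(x) = 48x^2 - 16x + 22


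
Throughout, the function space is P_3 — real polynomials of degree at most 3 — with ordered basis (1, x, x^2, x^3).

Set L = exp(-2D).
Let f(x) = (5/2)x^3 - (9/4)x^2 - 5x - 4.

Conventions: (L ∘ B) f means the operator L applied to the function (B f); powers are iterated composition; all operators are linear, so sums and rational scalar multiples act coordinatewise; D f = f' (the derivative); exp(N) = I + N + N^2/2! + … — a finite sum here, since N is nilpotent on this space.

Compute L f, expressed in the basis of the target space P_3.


the image equals g(x) = (5/2)x^3 - (69/4)x^2 + 34x - 23

order-1 term: -15x^2 + 9x + 10
order-2 term: 30x - 9
order-3 term: -20
the series for exp(-2D) f terminates at order 3
exp(-2D) f = (5/2)x^3 - (69/4)x^2 + 34x - 23


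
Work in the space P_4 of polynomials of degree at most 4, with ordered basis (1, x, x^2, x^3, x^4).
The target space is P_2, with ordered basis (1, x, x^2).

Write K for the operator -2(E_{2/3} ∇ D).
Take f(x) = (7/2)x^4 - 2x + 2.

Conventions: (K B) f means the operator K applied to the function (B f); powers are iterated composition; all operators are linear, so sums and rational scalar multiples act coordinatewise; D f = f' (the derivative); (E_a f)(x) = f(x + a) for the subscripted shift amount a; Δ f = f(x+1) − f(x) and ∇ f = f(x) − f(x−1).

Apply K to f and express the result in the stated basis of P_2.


g(x) = -84x^2 - 28x - 28/3

D f = 14x^3 - 2
∇ D f = 42x^2 - 42x + 14
E_{2/3} ∇ D f = 42x^2 + 14x + 14/3
(-2(E_{2/3} ∇ D)) f = -84x^2 - 28x - 28/3


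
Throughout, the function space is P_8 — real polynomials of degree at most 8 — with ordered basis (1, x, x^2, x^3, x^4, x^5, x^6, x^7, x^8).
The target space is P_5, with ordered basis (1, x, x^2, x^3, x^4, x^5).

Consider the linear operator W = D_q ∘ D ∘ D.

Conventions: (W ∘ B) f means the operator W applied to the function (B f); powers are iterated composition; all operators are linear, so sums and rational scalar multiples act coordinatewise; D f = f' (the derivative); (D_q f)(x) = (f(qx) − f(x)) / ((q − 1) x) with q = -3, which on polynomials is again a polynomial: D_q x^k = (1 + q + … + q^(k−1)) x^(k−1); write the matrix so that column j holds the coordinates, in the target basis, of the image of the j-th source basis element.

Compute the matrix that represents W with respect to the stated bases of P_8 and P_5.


image of 1: 0
image of x: 0
image of x^2: 0
image of x^3: 6
image of x^4: -24x
image of x^5: 140x^2
image of x^6: -600x^3
image of x^7: 2562x^4
image of x^8: -10192x^5
each image's coordinates form column j of the matrix

the matrix is [[0, 0, 0, 6, 0, 0, 0, 0, 0]; [0, 0, 0, 0, -24, 0, 0, 0, 0]; [0, 0, 0, 0, 0, 140, 0, 0, 0]; [0, 0, 0, 0, 0, 0, -600, 0, 0]; [0, 0, 0, 0, 0, 0, 0, 2562, 0]; [0, 0, 0, 0, 0, 0, 0, 0, -10192]] (rows listed top to bottom)


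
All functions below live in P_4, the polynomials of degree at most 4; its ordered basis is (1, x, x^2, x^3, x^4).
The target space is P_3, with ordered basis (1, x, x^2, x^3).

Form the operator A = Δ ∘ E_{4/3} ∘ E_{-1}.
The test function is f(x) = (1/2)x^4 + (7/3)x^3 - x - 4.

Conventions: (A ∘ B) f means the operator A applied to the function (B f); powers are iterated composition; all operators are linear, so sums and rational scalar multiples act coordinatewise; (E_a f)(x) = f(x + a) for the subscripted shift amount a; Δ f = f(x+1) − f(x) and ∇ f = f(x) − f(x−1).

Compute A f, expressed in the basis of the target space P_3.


the image equals g(x) = 2x^3 + 12x^2 + (49/3)x + 325/54

E_{-1} f = (1/2)x^4 + (1/3)x^3 - 4x^2 + 4x - 29/6
E_{4/3} E_{-1} f = (1/2)x^4 + 3x^3 + (8/3)x^2 - (4/27)x - 229/54
Δ E_{4/3} E_{-1} f = 2x^3 + 12x^2 + (49/3)x + 325/54


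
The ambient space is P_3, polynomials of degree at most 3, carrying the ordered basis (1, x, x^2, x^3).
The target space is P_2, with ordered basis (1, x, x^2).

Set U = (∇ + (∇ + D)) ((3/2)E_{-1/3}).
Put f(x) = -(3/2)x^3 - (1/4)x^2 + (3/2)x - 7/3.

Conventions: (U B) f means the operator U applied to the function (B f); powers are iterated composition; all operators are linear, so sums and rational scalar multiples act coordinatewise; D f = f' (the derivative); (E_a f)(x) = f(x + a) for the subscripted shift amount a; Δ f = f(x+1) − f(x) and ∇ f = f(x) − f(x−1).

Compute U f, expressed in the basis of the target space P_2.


the result is g(x) = -(81/4)x^2 + (99/4)x - 3

E_{-1/3} f = -(3/2)x^3 + (5/4)x^2 + (7/6)x - 101/36
((3/2)E_{-1/3}) f = -(9/4)x^3 + (15/8)x^2 + (7/4)x - 101/24
∇ ((3/2)E_{-1/3}) f = -(27/4)x^2 + (21/2)x - 19/8
∇ ((3/2)E_{-1/3}) f = -(27/4)x^2 + (21/2)x - 19/8
D ((3/2)E_{-1/3}) f = -(27/4)x^2 + (15/4)x + 7/4
(∇ + D) ((3/2)E_{-1/3}) f = -(27/2)x^2 + (57/4)x - 5/8
(∇ + (∇ + D)) ((3/2)E_{-1/3}) f = -(81/4)x^2 + (99/4)x - 3


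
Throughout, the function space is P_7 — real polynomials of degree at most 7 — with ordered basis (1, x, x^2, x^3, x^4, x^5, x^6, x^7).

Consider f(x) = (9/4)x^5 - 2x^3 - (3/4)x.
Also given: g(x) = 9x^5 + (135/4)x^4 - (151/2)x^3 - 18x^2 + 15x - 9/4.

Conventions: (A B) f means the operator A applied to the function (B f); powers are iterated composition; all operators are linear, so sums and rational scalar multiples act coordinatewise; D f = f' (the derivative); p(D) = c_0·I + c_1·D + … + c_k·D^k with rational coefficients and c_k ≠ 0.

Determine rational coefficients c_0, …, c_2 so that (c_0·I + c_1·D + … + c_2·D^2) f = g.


p(D) = 4·I + 3·D − (3/2)·D^2, i.e. c_0 = 4, c_1 = 3, c_2 = -3/2

D^0 f = (9/4)x^5 - 2x^3 - (3/4)x
D^1 f = (45/4)x^4 - 6x^2 - 3/4
D^2 f = 45x^3 - 12x
matching coefficients of g against c_0 f + c_1 Df + … from the top degree down determines the c_i
solution: c_0 = 4, c_1 = 3, c_2 = -3/2


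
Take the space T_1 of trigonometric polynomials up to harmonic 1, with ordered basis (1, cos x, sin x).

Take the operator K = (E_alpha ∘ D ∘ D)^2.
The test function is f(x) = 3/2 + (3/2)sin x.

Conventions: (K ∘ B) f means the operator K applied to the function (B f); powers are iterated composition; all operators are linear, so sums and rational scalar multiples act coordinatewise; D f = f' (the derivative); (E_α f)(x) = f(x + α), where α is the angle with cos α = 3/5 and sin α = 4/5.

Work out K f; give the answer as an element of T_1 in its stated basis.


g(x) = (36/25)cos x - (21/50)sin x

D f = (3/2)cos x
D D f = -(3/2)sin x
E_alpha (D ∘ D) f = -(6/5)cos x - (9/10)sin x
D (E_alpha ∘ D ∘ D) f = -(9/10)cos x + (6/5)sin x
D D (E_alpha ∘ D ∘ D) f = (6/5)cos x + (9/10)sin x
E_alpha (D ∘ D) (E_alpha ∘ D ∘ D) f = (36/25)cos x - (21/50)sin x


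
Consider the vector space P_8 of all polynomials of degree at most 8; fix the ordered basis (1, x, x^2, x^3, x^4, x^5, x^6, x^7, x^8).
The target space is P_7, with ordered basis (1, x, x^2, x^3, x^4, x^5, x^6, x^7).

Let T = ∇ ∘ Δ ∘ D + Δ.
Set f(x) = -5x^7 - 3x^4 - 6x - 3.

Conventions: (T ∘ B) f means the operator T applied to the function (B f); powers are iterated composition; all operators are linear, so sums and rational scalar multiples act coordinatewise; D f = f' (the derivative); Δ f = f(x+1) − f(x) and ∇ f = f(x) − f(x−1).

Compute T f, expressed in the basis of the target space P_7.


D f = -35x^6 - 12x^3 - 6
Δ D f = -210x^5 - 525x^4 - 700x^3 - 561x^2 - 246x - 47
∇ Δ D f = -1050x^4 - 1050x^2 - 72x - 70
Δ f = -35x^6 - 105x^5 - 175x^4 - 187x^3 - 123x^2 - 47x - 14
(∇ ∘ Δ ∘ D + Δ) f = -35x^6 - 105x^5 - 1225x^4 - 187x^3 - 1173x^2 - 119x - 84

the image equals g(x) = -35x^6 - 105x^5 - 1225x^4 - 187x^3 - 1173x^2 - 119x - 84


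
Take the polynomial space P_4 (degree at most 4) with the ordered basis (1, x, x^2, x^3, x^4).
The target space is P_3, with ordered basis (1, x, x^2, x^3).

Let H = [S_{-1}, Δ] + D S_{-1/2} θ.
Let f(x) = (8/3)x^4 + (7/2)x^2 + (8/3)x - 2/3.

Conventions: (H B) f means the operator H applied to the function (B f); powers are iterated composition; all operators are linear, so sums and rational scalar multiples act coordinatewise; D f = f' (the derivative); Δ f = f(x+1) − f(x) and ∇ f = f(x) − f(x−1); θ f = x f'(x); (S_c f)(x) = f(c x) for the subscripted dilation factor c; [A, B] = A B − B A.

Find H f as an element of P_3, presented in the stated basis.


g(x) = -(56/3)x^3 - (191/6)x + 4

Δ f = (32/3)x^3 + 16x^2 + (53/3)x + 53/6
S_{-1} Δ f = -(32/3)x^3 + 16x^2 - (53/3)x + 53/6
S_{-1} f = (8/3)x^4 + (7/2)x^2 - (8/3)x - 2/3
Δ S_{-1} f = (32/3)x^3 + 16x^2 + (53/3)x + 7/2
[S_{-1}, Δ] f = -(64/3)x^3 - (106/3)x + 16/3
θ f = (32/3)x^4 + 7x^2 + (8/3)x
S_{-1/2} θ f = (2/3)x^4 + (7/4)x^2 - (4/3)x
D S_{-1/2} θ f = (8/3)x^3 + (7/2)x - 4/3
([S_{-1}, Δ] + D S_{-1/2} θ) f = -(56/3)x^3 - (191/6)x + 4


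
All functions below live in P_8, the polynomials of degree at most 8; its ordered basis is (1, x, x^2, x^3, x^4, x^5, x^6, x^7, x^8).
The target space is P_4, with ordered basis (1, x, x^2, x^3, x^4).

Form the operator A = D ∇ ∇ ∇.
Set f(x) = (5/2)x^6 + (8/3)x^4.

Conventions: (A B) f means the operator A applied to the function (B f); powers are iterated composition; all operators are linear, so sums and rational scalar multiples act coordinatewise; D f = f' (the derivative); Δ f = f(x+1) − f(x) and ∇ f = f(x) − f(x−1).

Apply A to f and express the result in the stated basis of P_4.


g(x) = 900x^2 - 2700x + 2314

∇ f = 15x^5 - (75/2)x^4 + (182/3)x^3 - (107/2)x^2 + (77/3)x - 31/6
∇ ∇ f = 75x^4 - 300x^3 + 557x^2 - 514x + 577/3
∇ ∇ ∇ f = 300x^3 - 1350x^2 + 2314x - 1446
D (∇ ∇ ∇) f = 900x^2 - 2700x + 2314


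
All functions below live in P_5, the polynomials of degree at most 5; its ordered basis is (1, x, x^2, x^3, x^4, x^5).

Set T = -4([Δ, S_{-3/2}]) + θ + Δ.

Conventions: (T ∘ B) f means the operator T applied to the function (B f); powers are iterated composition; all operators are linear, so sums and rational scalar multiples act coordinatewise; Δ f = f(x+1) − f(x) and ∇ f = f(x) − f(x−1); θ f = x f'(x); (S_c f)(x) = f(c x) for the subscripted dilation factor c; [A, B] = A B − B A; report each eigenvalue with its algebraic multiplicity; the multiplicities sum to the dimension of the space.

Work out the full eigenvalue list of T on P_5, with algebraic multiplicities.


λ = 0 (multiplicity 1), λ = 1 (multiplicity 1), λ = 2 (multiplicity 1), λ = 3 (multiplicity 1), λ = 4 (multiplicity 1), λ = 5 (multiplicity 1)

image of 1: 0
image of x: x + 11
image of x^2: 2x^2 - 28x - 4
image of x^3: 3x^3 + (141/2)x^2 + (51/2)x + 37/2
image of x^4: 4x^4 - 131x^3 - (123/2)x^2 - 101x - 61/4
image of x^5: 5x^5 + (2065/8)x^4 + (715/4)x^3 + (1615/4)x^2 + (1015/8)x + 283/8
the matrix is upper triangular; its diagonal is (0, 1, 2, 3, 4, 5)
for a triangular matrix the eigenvalues are the diagonal entries, with algebraic multiplicity their repetition count


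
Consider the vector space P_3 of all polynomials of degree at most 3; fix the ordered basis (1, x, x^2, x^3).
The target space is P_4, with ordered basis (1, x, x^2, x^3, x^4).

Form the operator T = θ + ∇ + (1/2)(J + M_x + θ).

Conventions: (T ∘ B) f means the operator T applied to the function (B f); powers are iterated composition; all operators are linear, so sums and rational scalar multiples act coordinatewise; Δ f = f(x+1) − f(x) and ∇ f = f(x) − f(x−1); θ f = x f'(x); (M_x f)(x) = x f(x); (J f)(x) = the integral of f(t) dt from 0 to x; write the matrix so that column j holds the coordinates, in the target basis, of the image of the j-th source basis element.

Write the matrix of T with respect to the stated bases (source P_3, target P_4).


image of 1: x
image of x: (3/4)x^2 + (3/2)x + 1
image of x^2: (2/3)x^3 + 3x^2 + 2x - 1
image of x^3: (5/8)x^4 + (9/2)x^3 + 3x^2 - 3x + 1
each image's coordinates form column j of the matrix

the matrix is [[0, 1, -1, 1]; [1, 3/2, 2, -3]; [0, 3/4, 3, 3]; [0, 0, 2/3, 9/2]; [0, 0, 0, 5/8]] (rows listed top to bottom)


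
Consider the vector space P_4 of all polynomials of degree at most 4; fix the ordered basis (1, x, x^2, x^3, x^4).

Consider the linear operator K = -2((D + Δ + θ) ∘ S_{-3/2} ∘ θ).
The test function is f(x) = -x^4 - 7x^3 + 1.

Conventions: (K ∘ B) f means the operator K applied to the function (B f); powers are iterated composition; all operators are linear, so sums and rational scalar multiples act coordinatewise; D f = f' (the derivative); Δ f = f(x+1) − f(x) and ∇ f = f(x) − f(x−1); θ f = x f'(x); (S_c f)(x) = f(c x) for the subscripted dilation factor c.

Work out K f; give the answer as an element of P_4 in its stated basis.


g(x) = 162x^4 - (405/4)x^3 - (1215/2)x^2 - (1053/4)x - 405/4

θ f = -4x^4 - 21x^3
S_{-3/2} θ f = -(81/4)x^4 + (567/8)x^3
D (S_{-3/2} ∘ θ) f = -81x^3 + (1701/8)x^2
Δ (S_{-3/2} ∘ θ) f = -81x^3 + (729/8)x^2 + (1053/8)x + 405/8
θ (S_{-3/2} ∘ θ) f = -81x^4 + (1701/8)x^3
(D + Δ + θ) (S_{-3/2} ∘ θ) f = -81x^4 + (405/8)x^3 + (1215/4)x^2 + (1053/8)x + 405/8
(-2((D + Δ + θ) ∘ S_{-3/2} ∘ θ)) f = 162x^4 - (405/4)x^3 - (1215/2)x^2 - (1053/4)x - 405/4


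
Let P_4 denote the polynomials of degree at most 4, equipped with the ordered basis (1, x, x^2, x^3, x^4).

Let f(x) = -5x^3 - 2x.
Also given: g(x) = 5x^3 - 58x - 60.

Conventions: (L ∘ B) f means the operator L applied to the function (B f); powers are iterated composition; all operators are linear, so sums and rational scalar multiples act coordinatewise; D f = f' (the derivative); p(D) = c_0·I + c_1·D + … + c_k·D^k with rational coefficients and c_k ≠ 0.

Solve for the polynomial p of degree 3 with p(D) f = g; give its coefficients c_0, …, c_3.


p(D) = -I + 2·D^2 + 2·D^3, i.e. c_0 = -1, c_1 = 0, c_2 = 2, c_3 = 2

D^0 f = -5x^3 - 2x
D^1 f = -15x^2 - 2
D^2 f = -30x
D^3 f = -30
matching coefficients of g against c_0 f + c_1 Df + … from the top degree down determines the c_i
solution: c_0 = -1, c_1 = 0, c_2 = 2, c_3 = 2


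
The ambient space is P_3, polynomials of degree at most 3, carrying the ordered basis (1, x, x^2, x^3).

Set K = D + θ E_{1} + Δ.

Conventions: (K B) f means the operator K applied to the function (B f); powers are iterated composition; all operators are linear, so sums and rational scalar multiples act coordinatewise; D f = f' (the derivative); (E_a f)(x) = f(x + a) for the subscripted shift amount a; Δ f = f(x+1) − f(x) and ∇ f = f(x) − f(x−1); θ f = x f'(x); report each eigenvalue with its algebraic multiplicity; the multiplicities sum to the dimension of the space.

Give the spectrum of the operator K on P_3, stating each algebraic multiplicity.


image of 1: 0
image of x: x + 2
image of x^2: 2x^2 + 6x + 1
image of x^3: 3x^3 + 12x^2 + 6x + 1
the matrix is upper triangular; its diagonal is (0, 1, 2, 3)
for a triangular matrix the eigenvalues are the diagonal entries, with algebraic multiplicity their repetition count

λ = 0 (multiplicity 1), λ = 1 (multiplicity 1), λ = 2 (multiplicity 1), λ = 3 (multiplicity 1)


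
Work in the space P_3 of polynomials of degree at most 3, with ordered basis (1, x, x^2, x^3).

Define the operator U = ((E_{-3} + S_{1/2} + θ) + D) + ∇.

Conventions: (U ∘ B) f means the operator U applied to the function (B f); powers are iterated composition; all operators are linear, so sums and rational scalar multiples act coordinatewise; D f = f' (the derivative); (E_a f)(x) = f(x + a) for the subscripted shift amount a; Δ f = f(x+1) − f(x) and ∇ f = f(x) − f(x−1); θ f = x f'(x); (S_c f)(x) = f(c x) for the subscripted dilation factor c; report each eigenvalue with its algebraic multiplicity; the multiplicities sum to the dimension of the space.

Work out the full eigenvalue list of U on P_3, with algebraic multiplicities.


image of 1: 2
image of x: (5/2)x - 1
image of x^2: (13/4)x^2 - 2x + 8
image of x^3: (33/8)x^3 - 3x^2 + 24x - 26
the matrix is upper triangular; its diagonal is (2, 5/2, 13/4, 33/8)
for a triangular matrix the eigenvalues are the diagonal entries, with algebraic multiplicity their repetition count

λ = 2 (multiplicity 1), λ = 5/2 (multiplicity 1), λ = 13/4 (multiplicity 1), λ = 33/8 (multiplicity 1)


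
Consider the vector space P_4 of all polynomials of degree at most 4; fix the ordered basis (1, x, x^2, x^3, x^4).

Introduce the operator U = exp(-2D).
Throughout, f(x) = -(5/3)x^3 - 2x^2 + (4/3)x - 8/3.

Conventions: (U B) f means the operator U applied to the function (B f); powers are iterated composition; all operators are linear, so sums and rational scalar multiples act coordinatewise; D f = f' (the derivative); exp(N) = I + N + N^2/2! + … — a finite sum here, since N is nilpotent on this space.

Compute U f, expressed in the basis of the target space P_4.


order-1 term: 10x^2 + 8x - 8/3
order-2 term: -20x - 8
order-3 term: 40/3
the series for exp(-2D) f terminates at order 3
exp(-2D) f = -(5/3)x^3 + 8x^2 - (32/3)x

the result is g(x) = -(5/3)x^3 + 8x^2 - (32/3)x


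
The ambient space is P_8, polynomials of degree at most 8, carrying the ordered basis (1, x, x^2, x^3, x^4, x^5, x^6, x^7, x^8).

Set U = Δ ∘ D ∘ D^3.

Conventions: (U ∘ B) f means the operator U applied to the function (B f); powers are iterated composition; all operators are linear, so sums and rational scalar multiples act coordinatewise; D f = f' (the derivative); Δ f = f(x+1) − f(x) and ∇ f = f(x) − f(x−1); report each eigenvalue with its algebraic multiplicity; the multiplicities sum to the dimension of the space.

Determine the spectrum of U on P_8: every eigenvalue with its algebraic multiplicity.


λ = 0 (multiplicity 9)

image of 1: 0
image of x: 0
image of x^2: 0
image of x^3: 0
image of x^4: 0
image of x^5: 120
image of x^6: 720x + 360
image of x^7: 2520x^2 + 2520x + 840
image of x^8: 6720x^3 + 10080x^2 + 6720x + 1680
the matrix is upper triangular; its diagonal is (0, 0, 0, 0, 0, 0, 0, 0, 0)
for a triangular matrix the eigenvalues are the diagonal entries, with algebraic multiplicity their repetition count


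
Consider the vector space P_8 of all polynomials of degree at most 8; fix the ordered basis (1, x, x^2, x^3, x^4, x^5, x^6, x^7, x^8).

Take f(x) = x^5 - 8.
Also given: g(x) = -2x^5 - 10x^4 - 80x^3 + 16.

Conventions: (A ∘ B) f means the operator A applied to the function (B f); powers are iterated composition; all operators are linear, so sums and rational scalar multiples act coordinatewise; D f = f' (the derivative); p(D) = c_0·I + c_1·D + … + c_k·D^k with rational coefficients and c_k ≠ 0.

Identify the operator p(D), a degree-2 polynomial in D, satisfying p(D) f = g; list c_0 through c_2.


D^0 f = x^5 - 8
D^1 f = 5x^4
D^2 f = 20x^3
matching coefficients of g against c_0 f + c_1 Df + … from the top degree down determines the c_i
solution: c_0 = -2, c_1 = -2, c_2 = -4

p(D) = -2·I − 2·D − 4·D^2, i.e. c_0 = -2, c_1 = -2, c_2 = -4


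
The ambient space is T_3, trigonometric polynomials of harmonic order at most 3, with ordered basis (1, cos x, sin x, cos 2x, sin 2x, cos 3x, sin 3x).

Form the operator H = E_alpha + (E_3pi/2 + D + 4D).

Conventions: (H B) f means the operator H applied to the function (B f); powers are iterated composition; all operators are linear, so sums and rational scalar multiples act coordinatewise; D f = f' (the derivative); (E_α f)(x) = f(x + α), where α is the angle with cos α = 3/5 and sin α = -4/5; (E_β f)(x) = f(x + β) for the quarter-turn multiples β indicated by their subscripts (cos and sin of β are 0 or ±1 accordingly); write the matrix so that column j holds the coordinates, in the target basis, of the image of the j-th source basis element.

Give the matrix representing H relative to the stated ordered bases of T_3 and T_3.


image of 1: 2
image of cos x: (3/5)cos x - (16/5)sin x
image of sin x: (16/5)cos x + (3/5)sin x
image of cos 2x: -(32/25)cos 2x - (226/25)sin 2x
image of sin 2x: (226/25)cos 2x - (32/25)sin 2x
image of cos 3x: -(117/125)cos 3x - (1956/125)sin 3x
image of sin 3x: (1956/125)cos 3x - (117/125)sin 3x
each image's coordinates form column j of the matrix

the matrix is [[2, 0, 0, 0, 0, 0, 0]; [0, 3/5, 16/5, 0, 0, 0, 0]; [0, -16/5, 3/5, 0, 0, 0, 0]; [0, 0, 0, -32/25, 226/25, 0, 0]; [0, 0, 0, -226/25, -32/25, 0, 0]; [0, 0, 0, 0, 0, -117/125, 1956/125]; [0, 0, 0, 0, 0, -1956/125, -117/125]] (rows listed top to bottom)


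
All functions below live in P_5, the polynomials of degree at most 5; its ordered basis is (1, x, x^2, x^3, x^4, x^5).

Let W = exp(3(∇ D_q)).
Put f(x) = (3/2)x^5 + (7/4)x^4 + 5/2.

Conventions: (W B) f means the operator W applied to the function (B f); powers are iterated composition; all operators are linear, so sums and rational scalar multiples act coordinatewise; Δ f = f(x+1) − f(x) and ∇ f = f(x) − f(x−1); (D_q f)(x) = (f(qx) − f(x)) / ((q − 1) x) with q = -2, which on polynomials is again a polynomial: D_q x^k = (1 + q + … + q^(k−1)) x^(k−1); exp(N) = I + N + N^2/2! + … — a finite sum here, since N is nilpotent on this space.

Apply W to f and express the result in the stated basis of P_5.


order-1 term: 198x^3 - (1503/4)x^2 + (1107/4)x - 303/4
order-2 term: 1782x - 2619/8
the series for exp(3(∇ D_q)) f terminates at order 2
exp(3(∇ D_q)) f = (3/2)x^5 + (7/4)x^4 + 198x^3 - (1503/4)x^2 + (8235/4)x - 3205/8

g(x) = (3/2)x^5 + (7/4)x^4 + 198x^3 - (1503/4)x^2 + (8235/4)x - 3205/8


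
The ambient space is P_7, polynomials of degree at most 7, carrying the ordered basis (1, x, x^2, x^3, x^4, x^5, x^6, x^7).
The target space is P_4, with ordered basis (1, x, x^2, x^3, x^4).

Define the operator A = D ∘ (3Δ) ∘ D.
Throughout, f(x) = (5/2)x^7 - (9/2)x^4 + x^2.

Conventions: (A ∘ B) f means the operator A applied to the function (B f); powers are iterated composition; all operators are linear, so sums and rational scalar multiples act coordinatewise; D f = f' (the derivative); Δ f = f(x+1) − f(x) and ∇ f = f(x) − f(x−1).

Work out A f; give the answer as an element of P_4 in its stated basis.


g(x) = 1575x^4 + 3150x^3 + 3150x^2 + 1251x + 153

D f = (35/2)x^6 - 18x^3 + 2x
Δ D f = 105x^5 + (525/2)x^4 + 350x^3 + (417/2)x^2 + 51x + 3/2
(3Δ) D f = 315x^5 + (1575/2)x^4 + 1050x^3 + (1251/2)x^2 + 153x + 9/2
D ((3Δ) ∘ D) f = 1575x^4 + 3150x^3 + 3150x^2 + 1251x + 153


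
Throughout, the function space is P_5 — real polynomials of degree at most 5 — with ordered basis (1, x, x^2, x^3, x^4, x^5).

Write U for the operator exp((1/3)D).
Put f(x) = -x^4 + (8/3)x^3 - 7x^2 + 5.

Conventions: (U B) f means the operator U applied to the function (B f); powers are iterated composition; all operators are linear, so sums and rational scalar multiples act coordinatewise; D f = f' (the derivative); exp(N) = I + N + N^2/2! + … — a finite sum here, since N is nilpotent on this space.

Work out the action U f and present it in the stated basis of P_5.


order-1 term: -(4/3)x^3 + (8/3)x^2 - (14/3)x
order-2 term: -(2/3)x^2 + (8/9)x - 7/9
order-3 term: -(4/27)x + 8/81
order-4 term: -1/81
the series for exp((1/3)D) f terminates at order 4
exp((1/3)D) f = -x^4 + (4/3)x^3 - 5x^2 - (106/27)x + 349/81

the image equals g(x) = -x^4 + (4/3)x^3 - 5x^2 - (106/27)x + 349/81


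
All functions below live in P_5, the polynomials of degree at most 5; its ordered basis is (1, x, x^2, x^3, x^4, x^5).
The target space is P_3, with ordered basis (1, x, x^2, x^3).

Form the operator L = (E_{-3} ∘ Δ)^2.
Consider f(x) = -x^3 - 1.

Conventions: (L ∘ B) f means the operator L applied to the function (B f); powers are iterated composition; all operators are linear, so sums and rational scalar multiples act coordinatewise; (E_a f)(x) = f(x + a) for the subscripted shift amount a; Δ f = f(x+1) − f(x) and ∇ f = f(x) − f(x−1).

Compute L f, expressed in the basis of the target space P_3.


the image equals g(x) = -6x + 30

Δ f = -3x^2 - 3x - 1
E_{-3} Δ f = -3x^2 + 15x - 19
Δ (E_{-3} ∘ Δ) f = -6x + 12
E_{-3} Δ (E_{-3} ∘ Δ) f = -6x + 30


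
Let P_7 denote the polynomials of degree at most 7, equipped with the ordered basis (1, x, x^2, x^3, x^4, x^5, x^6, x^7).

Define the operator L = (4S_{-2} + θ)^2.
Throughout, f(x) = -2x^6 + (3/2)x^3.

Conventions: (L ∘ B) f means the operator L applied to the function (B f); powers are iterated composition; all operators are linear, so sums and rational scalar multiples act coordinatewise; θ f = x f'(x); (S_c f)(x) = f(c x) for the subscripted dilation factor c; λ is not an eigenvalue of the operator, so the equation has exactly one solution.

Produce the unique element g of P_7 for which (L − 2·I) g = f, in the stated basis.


the result is g(x) = -(1/34321)x^6 + (3/1678)x^3

write g with unknown coordinates in the stated basis and equate coefficients in (L − 2·I) g = f
solving from the highest basis element down gives g = -(1/34321)x^6 + (3/1678)x^3
check: L g = -(68644/34321)x^6 + (2523/1678)x^3
so L g − 2·g = -2x^6 + (3/2)x^3 = f ✓


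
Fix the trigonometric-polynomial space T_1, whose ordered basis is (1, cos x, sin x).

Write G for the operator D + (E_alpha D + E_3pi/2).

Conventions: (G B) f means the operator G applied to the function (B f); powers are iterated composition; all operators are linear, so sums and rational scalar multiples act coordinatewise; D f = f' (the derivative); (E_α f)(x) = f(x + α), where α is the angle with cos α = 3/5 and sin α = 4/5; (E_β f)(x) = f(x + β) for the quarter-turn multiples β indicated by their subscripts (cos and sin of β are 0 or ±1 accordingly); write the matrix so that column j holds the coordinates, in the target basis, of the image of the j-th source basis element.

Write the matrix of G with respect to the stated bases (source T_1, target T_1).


image of 1: 1
image of cos x: -(4/5)cos x - (3/5)sin x
image of sin x: (3/5)cos x - (4/5)sin x
each image's coordinates form column j of the matrix

the matrix is [[1, 0, 0]; [0, -4/5, 3/5]; [0, -3/5, -4/5]] (rows listed top to bottom)


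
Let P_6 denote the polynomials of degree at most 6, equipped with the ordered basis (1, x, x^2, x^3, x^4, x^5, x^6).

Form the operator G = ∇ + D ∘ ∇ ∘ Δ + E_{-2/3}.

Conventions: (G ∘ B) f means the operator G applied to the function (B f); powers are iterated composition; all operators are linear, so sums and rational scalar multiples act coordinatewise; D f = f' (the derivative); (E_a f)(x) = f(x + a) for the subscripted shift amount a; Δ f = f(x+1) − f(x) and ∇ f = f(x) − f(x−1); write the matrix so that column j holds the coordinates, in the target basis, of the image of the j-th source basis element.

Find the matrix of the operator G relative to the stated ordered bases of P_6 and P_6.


the matrix is [[1, 1/3, -5/9, 181/27, -65/81, 2641/243, -665/729]; [0, 1, 2/3, -5/3, 724/27, -325/81, 5282/81]; [0, 0, 1, 1, -10/3, 1810/27, -325/27]; [0, 0, 0, 1, 4/3, -50/9, 3620/27]; [0, 0, 0, 0, 1, 5/3, -25/3]; [0, 0, 0, 0, 0, 1, 2]; [0, 0, 0, 0, 0, 0, 1]] (rows listed top to bottom)

image of 1: 1
image of x: x + 1/3
image of x^2: x^2 + (2/3)x - 5/9
image of x^3: x^3 + x^2 - (5/3)x + 181/27
image of x^4: x^4 + (4/3)x^3 - (10/3)x^2 + (724/27)x - 65/81
image of x^5: x^5 + (5/3)x^4 - (50/9)x^3 + (1810/27)x^2 - (325/81)x + 2641/243
image of x^6: x^6 + 2x^5 - (25/3)x^4 + (3620/27)x^3 - (325/27)x^2 + (5282/81)x - 665/729
each image's coordinates form column j of the matrix


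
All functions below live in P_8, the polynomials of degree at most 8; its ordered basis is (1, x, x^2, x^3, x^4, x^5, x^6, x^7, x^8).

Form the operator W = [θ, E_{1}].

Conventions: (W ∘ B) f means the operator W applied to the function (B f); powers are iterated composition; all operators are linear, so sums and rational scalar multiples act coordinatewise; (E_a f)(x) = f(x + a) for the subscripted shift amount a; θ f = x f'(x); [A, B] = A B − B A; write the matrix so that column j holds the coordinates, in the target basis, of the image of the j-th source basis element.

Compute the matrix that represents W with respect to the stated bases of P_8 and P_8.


the matrix is [[0, -1, -2, -3, -4, -5, -6, -7, -8]; [0, 0, -2, -6, -12, -20, -30, -42, -56]; [0, 0, 0, -3, -12, -30, -60, -105, -168]; [0, 0, 0, 0, -4, -20, -60, -140, -280]; [0, 0, 0, 0, 0, -5, -30, -105, -280]; [0, 0, 0, 0, 0, 0, -6, -42, -168]; [0, 0, 0, 0, 0, 0, 0, -7, -56]; [0, 0, 0, 0, 0, 0, 0, 0, -8]; [0, 0, 0, 0, 0, 0, 0, 0, 0]] (rows listed top to bottom)

image of 1: 0
image of x: -1
image of x^2: -2x - 2
image of x^3: -3x^2 - 6x - 3
image of x^4: -4x^3 - 12x^2 - 12x - 4
image of x^5: -5x^4 - 20x^3 - 30x^2 - 20x - 5
image of x^6: -6x^5 - 30x^4 - 60x^3 - 60x^2 - 30x - 6
image of x^7: -7x^6 - 42x^5 - 105x^4 - 140x^3 - 105x^2 - 42x - 7
image of x^8: -8x^7 - 56x^6 - 168x^5 - 280x^4 - 280x^3 - 168x^2 - 56x - 8
each image's coordinates form column j of the matrix


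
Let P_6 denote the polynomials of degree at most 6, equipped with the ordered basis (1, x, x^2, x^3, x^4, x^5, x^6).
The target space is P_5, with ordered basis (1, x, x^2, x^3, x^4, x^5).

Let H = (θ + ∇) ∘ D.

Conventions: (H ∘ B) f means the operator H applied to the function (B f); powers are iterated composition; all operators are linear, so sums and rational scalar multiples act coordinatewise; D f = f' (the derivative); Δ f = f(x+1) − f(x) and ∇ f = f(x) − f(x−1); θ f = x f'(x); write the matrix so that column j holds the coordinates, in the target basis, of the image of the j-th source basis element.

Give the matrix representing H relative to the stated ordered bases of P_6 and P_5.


the matrix is [[0, 0, 2, -3, 4, -5, 6]; [0, 0, 2, 6, -12, 20, -30]; [0, 0, 0, 6, 12, -30, 60]; [0, 0, 0, 0, 12, 20, -60]; [0, 0, 0, 0, 0, 20, 30]; [0, 0, 0, 0, 0, 0, 30]] (rows listed top to bottom)

image of 1: 0
image of x: 0
image of x^2: 2x + 2
image of x^3: 6x^2 + 6x - 3
image of x^4: 12x^3 + 12x^2 - 12x + 4
image of x^5: 20x^4 + 20x^3 - 30x^2 + 20x - 5
image of x^6: 30x^5 + 30x^4 - 60x^3 + 60x^2 - 30x + 6
each image's coordinates form column j of the matrix


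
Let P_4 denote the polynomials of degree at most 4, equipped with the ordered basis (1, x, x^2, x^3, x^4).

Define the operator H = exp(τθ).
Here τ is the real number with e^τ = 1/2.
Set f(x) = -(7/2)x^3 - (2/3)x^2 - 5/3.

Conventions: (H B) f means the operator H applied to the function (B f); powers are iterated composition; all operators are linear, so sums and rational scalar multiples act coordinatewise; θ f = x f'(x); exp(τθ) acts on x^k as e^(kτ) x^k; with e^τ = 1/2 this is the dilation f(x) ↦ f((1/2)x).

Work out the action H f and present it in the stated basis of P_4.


exp(τθ) x^k = e^(kτ) x^k; with e^τ = 1/2 this sends x^k to (1/2)^k x^k
x^2 ↦ 1/4 x^2
x^3 ↦ 1/8 x^3
applying this coordinatewise to f: exp(τθ) f = -(7/16)x^3 - (1/6)x^2 - 5/3

the image equals g(x) = -(7/16)x^3 - (1/6)x^2 - 5/3


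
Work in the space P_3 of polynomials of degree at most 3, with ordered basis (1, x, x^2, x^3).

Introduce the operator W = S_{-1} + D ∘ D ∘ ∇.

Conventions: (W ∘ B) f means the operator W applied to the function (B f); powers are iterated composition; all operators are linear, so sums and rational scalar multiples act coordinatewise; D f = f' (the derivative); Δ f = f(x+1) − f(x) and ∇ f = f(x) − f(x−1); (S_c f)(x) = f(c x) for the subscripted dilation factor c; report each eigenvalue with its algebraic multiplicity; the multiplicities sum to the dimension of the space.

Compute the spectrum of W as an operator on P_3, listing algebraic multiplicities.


λ = -1 (multiplicity 2), λ = 1 (multiplicity 2)

image of 1: 1
image of x: -x
image of x^2: x^2
image of x^3: -x^3 + 6
the matrix is upper triangular; its diagonal is (1, -1, 1, -1)
for a triangular matrix the eigenvalues are the diagonal entries, with algebraic multiplicity their repetition count


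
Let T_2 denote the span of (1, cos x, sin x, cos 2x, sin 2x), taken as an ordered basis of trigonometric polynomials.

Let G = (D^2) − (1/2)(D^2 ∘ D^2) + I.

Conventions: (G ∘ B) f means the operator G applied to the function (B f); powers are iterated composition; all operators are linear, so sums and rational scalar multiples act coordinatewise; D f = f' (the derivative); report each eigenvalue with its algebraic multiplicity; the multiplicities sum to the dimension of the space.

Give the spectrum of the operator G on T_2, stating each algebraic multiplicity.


image of 1: 1
image of cos x: -(1/2)cos x
image of sin x: -(1/2)sin x
image of cos 2x: -11cos 2x
image of sin 2x: -11sin 2x
the matrix is diagonal; its diagonal is (1, -1/2, -1/2, -11, -11)
for a triangular matrix the eigenvalues are the diagonal entries, with algebraic multiplicity their repetition count

λ = -11 (multiplicity 2), λ = -1/2 (multiplicity 2), λ = 1 (multiplicity 1)


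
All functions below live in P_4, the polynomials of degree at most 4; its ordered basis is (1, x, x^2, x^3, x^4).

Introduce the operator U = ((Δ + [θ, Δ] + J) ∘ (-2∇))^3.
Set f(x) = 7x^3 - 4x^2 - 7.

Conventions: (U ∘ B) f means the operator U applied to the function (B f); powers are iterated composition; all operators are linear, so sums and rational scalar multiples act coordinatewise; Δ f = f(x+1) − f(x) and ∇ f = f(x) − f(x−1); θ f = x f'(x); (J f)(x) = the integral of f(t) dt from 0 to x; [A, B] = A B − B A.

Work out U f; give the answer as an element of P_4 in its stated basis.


the result is g(x) = -56x^3 + 284x^2 - 516x + 168

∇ f = 21x^2 - 29x + 11
(-2∇) f = -42x^2 + 58x - 22
Δ (-2∇) f = -84x + 16
Δ (-2∇) f = -84x + 16
θ Δ (-2∇) f = -84x
θ (-2∇) f = -84x^2 + 58x
Δ θ (-2∇) f = -168x - 26
[θ, Δ] (-2∇) f = 84x + 26
J (-2∇) f = -14x^3 + 29x^2 - 22x
(Δ + [θ, Δ] + J) (-2∇) f = -14x^3 + 29x^2 - 22x + 42
∇ ((Δ + [θ, Δ] + J) ∘ (-2∇)) f = -42x^2 + 100x - 65
(-2∇) ((Δ + [θ, Δ] + J) ∘ (-2∇)) f = 84x^2 - 200x + 130
Δ (-2∇) ((Δ + [θ, Δ] + J) ∘ (-2∇)) f = 168x - 116
Δ (-2∇) ((Δ + [θ, Δ] + J) ∘ (-2∇)) f = 168x - 116
θ Δ (-2∇) ((Δ + [θ, Δ] + J) ∘ (-2∇)) f = 168x
θ (-2∇) ((Δ + [θ, Δ] + J) ∘ (-2∇)) f = 168x^2 - 200x
Δ θ (-2∇) ((Δ + [θ, Δ] + J) ∘ (-2∇)) f = 336x - 32
[θ, Δ] (-2∇) ((Δ + [θ, Δ] + J) ∘ (-2∇)) f = -168x + 32
J (-2∇) ((Δ + [θ, Δ] + J) ∘ (-2∇)) f = 28x^3 - 100x^2 + 130x
(Δ + [θ, Δ] + J) (-2∇) ((Δ + [θ, Δ] + J) ∘ (-2∇)) f = 28x^3 - 100x^2 + 130x - 84
∇ ((Δ + [θ, Δ] + J) ∘ (-2∇)) ((Δ + [θ, Δ] + J) ∘ (-2∇)) f = 84x^2 - 284x + 258
(-2∇) ((Δ + [θ, Δ] + J) ∘ (-2∇)) ((Δ + [θ, Δ] + J) ∘ (-2∇)) f = -168x^2 + 568x - 516
Δ (-2∇) ((Δ + [θ, Δ] + J) ∘ (-2∇)) ((Δ + [θ, Δ] + J) ∘ (-2∇)) f = -336x + 400
Δ (-2∇) ((Δ + [θ, Δ] + J) ∘ (-2∇)) ((Δ + [θ, Δ] + J) ∘ (-2∇)) f = -336x + 400
θ Δ (-2∇) ((Δ + [θ, Δ] + J) ∘ (-2∇)) ((Δ + [θ, Δ] + J) ∘ (-2∇)) f = -336x
θ (-2∇) ((Δ + [θ, Δ] + J) ∘ (-2∇)) ((Δ + [θ, Δ] + J) ∘ (-2∇)) f = -336x^2 + 568x
Δ θ (-2∇) ((Δ + [θ, Δ] + J) ∘ (-2∇)) ((Δ + [θ, Δ] + J) ∘ (-2∇)) f = -672x + 232
[θ, Δ] (-2∇) ((Δ + [θ, Δ] + J) ∘ (-2∇)) ((Δ + [θ, Δ] + J) ∘ (-2∇)) f = 336x - 232
J (-2∇) ((Δ + [θ, Δ] + J) ∘ (-2∇)) ((Δ + [θ, Δ] + J) ∘ (-2∇)) f = -56x^3 + 284x^2 - 516x
(Δ + [θ, Δ] + J) (-2∇) ((Δ + [θ, Δ] + J) ∘ (-2∇)) ((Δ + [θ, Δ] + J) ∘ (-2∇)) f = -56x^3 + 284x^2 - 516x + 168
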